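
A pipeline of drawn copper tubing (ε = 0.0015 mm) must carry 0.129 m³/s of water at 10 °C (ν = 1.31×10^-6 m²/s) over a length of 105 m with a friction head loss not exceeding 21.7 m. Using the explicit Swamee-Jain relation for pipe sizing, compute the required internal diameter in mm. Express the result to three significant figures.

Swamee-Jain (Type III): D = 0.66·[ε^1.25·(LQ²/(gh_f))^4.75 + ν·Q^9.4·(L/(gh_f))^5.2]^0.04
LQ²/(gh_f) = 0.008208; L/(gh_f) = 0.4932
Term 1 = ε^1.25·(…)^4.75 = 6.50×10^-18; Term 2 = ν·Q^9.4·(…)^5.2 = 1.45×10^-16
D = 0.66·(6.50×10^-18 + 1.45×10^-16)^0.04 = 0.1537 m = 154 mm
Check: V = 6.95 m/s, Re = 8.16×10^5, f = 0.01223, h_f = 20.6 m ≈ 21.7 m ✓

D ≈ 154 mm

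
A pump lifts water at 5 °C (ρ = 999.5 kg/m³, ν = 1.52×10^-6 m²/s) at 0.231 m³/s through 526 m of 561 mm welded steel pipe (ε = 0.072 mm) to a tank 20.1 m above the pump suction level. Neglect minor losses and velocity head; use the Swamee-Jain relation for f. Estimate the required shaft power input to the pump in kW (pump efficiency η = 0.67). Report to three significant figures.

P_shaft ≈ 70.1 kW

V = 4Q/(πD²) = 0.9345 m/s; Re = 3.45×10^5; ε/D = 1.28×10^-4; f = 0.01543
h_f = f(L/D)V²/2g = 0.6438 m
Total head H = z + h_f = 20.1 + 0.6438 = 20.74 m
P_hyd = ρgQH = 999.5·9.81·0.231·20.74 = 46.98 kW
P_shaft = P_hyd/η = 46.98/0.67 = 70.13 kW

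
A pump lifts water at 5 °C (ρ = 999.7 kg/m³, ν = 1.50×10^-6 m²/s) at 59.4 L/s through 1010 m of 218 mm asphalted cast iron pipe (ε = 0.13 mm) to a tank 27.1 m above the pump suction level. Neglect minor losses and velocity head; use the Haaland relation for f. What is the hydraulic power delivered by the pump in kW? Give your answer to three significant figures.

V = 4Q/(πD²) = 1.591 m/s; Re = 2.31×10^5; ε/D = 5.96×10^-4; f = 0.01892
h_f = f(L/D)V²/2g = 11.32 m
Total head H = z + h_f = 27.1 + 11.32 = 38.42 m
P_hyd = ρgQH = 999.7·9.81·0.0594·38.42 = 22.38 kW

P_hyd ≈ 22.4 kW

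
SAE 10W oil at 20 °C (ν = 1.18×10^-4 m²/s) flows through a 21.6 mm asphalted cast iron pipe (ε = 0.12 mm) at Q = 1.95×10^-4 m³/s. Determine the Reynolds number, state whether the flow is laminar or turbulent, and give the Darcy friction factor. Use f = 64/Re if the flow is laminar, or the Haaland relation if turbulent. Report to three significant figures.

Re ≈ 97.4; laminar; f = 64/Re ≈ 0.657

V = 4Q/(πD²) = 0.5322 m/s
Re = VD/ν = 0.5322·0.0216/1.18×10^-4 = 97.4
Re < 2300 → laminar → f = 64/Re = 0.6570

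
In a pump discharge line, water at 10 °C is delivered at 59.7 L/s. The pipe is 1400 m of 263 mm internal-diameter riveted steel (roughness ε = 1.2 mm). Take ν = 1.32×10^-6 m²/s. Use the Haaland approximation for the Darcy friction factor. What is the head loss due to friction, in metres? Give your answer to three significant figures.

V = 4Q/(πD²) = 4·0.0597/(π·0.263²) = 1.099 m/s
Re = VD/ν = 1.099·0.263/1.32×10^-6 = 2.19×10^5 → turbulent
ε/D = 1.2/263 = 0.00456
Haaland: f = 0.03002
h_f = f(L/D)V²/(2g) = 0.03002·(1400/0.263)·1.099²/(2·9.81) = 9.837 m

h_f ≈ 9.84 m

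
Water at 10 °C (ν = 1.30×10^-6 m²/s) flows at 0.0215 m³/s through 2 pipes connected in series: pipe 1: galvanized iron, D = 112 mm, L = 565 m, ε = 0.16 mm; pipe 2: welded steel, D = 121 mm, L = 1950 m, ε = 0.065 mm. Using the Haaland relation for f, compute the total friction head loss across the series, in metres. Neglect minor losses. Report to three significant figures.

Pipe 1: V = 2.182 m/s, Re = 1.88×10^5, ε/D = 0.00143, f = 0.02254, h_1 = f(L/D)V²/2g = 27.60 m
Pipe 2: V = 1.870 m/s, Re = 1.74×10^5, ε/D = 5.37×10^-4, f = 0.01906, h_2 = f(L/D)V²/2g = 54.73 m
Series → Q common, losses add: H = Σh = 82.33 m

H ≈ 82.3 m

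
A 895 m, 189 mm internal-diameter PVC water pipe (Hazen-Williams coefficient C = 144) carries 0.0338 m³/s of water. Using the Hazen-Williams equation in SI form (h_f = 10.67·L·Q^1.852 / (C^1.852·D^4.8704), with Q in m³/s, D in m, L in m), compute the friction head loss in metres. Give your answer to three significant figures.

h_f ≈ 6.06 m

h_f = 10.67·895·0.0338^1.852 / (144^1.852·0.189^4.8704) = 6.056 m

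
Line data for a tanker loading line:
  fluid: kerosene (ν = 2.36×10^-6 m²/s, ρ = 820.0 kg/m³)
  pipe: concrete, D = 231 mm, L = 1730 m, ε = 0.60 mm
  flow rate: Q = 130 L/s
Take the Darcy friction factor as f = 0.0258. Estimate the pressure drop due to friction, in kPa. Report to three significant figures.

V = 4Q/(πD²) = 4·0.130/(π·0.231²) = 3.102 m/s
h_f = f(L/D)V²/(2g) = 0.02580·(1730/0.231)·3.102²/(2·9.81) = 94.76 m
Δp = ρg·h_f = 820.0·9.81·94.76 = 762.2 kPa

Δp ≈ 762 kPa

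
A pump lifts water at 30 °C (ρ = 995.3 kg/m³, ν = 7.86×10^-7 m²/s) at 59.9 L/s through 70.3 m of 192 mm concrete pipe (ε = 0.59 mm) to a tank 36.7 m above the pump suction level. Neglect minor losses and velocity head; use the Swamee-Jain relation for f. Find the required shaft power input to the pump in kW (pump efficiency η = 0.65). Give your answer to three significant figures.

V = 4Q/(πD²) = 2.069 m/s; Re = 5.05×10^5; ε/D = 0.00307; f = 0.02671
h_f = f(L/D)V²/2g = 2.134 m
Total head H = z + h_f = 36.7 + 2.134 = 38.83 m
P_hyd = ρgQH = 995.3·9.81·0.0599·38.83 = 22.71 kW
P_shaft = P_hyd/η = 22.71/0.65 = 34.94 kW

P_shaft ≈ 34.9 kW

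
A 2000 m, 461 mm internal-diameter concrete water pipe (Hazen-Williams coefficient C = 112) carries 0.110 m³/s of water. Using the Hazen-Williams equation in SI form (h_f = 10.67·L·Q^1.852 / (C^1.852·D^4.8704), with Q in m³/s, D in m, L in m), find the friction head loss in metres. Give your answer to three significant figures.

h_f ≈ 2.49 m

h_f = 10.67·2000·0.110^1.852 / (112^1.852·0.461^4.8704) = 2.492 m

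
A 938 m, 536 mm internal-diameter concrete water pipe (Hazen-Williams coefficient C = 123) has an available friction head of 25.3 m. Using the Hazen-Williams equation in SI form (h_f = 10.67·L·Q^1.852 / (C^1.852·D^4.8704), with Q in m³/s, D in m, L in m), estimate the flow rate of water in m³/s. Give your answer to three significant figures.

Q ≈ 0.945 m³/s

Rearranging: Q = [h_f·C^1.852·D^4.8704 / (10.67·L)]^(1/1.852)
Q = [25.3·123^1.852·0.536^4.8704 / (10.67·938)]^0.540 = 0.9446 m³/s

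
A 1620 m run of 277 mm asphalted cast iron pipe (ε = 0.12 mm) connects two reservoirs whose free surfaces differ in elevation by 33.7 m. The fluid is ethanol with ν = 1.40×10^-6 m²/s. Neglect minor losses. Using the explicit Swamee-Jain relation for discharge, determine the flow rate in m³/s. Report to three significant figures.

Swamee-Jain (Type II): Q = -0.965·√(gD⁵h_f/L)·ln[ε/(3.7D) + √(3.17ν²L/(gD³h_f))]
√(gD⁵h_f/L) = √(9.81·0.277⁵·33.7/1620) = 0.01824
ε/(3.7D) = 1.17×10^-4; √(3.17ν²L/(gD³h_f)) = 3.78×10^-5
Q = -0.965·0.01824·ln(1.549×10^-4) = 0.1544 m³/s
Check: V = 2.56 m/s, Re = 5.07×10^5, f = 0.01733, h_f = 33.9 m ≈ 33.7 m ✓

Q ≈ 0.154 m³/s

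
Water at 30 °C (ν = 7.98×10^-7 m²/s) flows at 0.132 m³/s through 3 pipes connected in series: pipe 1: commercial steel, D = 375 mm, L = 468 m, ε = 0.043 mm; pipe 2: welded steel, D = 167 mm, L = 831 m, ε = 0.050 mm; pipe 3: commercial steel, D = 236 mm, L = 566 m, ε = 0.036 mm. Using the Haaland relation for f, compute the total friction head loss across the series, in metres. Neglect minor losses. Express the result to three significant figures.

Pipe 1: V = 1.195 m/s, Re = 5.62×10^5, ε/D = 1.15×10^-4, f = 0.01425, h_1 = f(L/D)V²/2g = 1.295 m
Pipe 2: V = 6.026 m/s, Re = 1.26×10^6, ε/D = 2.99×10^-4, f = 0.01547, h_2 = f(L/D)V²/2g = 142.5 m
Pipe 3: V = 3.018 m/s, Re = 8.92×10^5, ε/D = 1.53×10^-4, f = 0.01414, h_3 = f(L/D)V²/2g = 15.74 m
Series → Q common, losses add: H = Σh = 159.5 m

H ≈ 160 m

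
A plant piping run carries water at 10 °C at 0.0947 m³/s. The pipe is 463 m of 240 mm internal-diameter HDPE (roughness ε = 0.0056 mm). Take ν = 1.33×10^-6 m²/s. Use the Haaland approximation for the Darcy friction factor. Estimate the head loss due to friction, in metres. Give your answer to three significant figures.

V = 4Q/(πD²) = 4·0.0947/(π·0.240²) = 2.093 m/s
Re = VD/ν = 2.093·0.240/1.33×10^-6 = 3.78×10^5 → turbulent
ε/D = 0.0056/240 = 2.33×10^-5
Haaland: f = 0.01397
h_f = f(L/D)V²/(2g) = 0.01397·(463/0.240)·2.093²/(2·9.81) = 6.020 m

h_f ≈ 6.02 m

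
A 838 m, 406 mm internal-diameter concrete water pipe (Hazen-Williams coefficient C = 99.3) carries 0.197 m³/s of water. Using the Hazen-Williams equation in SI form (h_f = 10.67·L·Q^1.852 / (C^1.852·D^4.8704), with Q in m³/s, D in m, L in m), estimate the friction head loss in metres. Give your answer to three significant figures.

h_f = 10.67·838·0.197^1.852 / (99.3^1.852·0.406^4.8704) = 7.129 m

h_f ≈ 7.13 m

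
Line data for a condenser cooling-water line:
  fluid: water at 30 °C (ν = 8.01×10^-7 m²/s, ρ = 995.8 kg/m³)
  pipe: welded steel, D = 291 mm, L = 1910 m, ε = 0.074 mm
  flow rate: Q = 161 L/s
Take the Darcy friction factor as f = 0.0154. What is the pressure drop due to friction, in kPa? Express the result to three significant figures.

Δp ≈ 295 kPa

V = 4Q/(πD²) = 4·0.161/(π·0.291²) = 2.421 m/s
h_f = f(L/D)V²/(2g) = 0.01540·(1910/0.291)·2.421²/(2·9.81) = 30.19 m
Δp = ρg·h_f = 995.8·9.81·30.19 = 294.9 kPa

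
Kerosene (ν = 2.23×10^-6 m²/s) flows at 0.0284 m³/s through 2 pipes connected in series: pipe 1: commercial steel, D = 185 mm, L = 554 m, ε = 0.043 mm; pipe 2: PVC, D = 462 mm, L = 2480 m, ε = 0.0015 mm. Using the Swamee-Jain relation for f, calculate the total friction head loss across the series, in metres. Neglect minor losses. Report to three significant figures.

Pipe 1: V = 1.057 m/s, Re = 8.76×10^4, ε/D = 2.32×10^-4, f = 0.01958, h_1 = f(L/D)V²/2g = 3.336 m
Pipe 2: V = 0.1694 m/s, Re = 3.51×10^4, ε/D = 3.25×10^-6, f = 0.02253, h_2 = f(L/D)V²/2g = 0.1769 m
Series → Q common, losses add: H = Σh = 3.513 m

H ≈ 3.51 m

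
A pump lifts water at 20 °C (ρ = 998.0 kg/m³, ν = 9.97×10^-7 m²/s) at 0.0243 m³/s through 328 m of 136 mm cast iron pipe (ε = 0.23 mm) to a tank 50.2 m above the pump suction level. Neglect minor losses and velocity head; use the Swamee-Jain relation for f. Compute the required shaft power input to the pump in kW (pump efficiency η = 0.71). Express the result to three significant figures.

P_shaft ≈ 19.5 kW

V = 4Q/(πD²) = 1.673 m/s; Re = 2.28×10^5; ε/D = 0.00169; f = 0.02345
h_f = f(L/D)V²/2g = 8.067 m
Total head H = z + h_f = 50.2 + 8.067 = 58.27 m
P_hyd = ρgQH = 998.0·9.81·0.0243·58.27 = 13.86 kW
P_shaft = P_hyd/η = 13.86/0.71 = 19.52 kW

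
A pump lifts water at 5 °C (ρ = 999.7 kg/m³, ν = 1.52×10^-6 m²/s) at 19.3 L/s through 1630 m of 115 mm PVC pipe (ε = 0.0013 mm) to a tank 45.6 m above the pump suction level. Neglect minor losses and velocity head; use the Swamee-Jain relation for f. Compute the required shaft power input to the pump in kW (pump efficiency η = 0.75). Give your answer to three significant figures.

V = 4Q/(πD²) = 1.858 m/s; Re = 1.41×10^5; ε/D = 1.13×10^-5; f = 0.01674
h_f = f(L/D)V²/2g = 41.76 m
Total head H = z + h_f = 45.6 + 41.76 = 87.36 m
P_hyd = ρgQH = 999.7·9.81·0.0193·87.36 = 16.53 kW
P_shaft = P_hyd/η = 16.53/0.75 = 22.05 kW

P_shaft ≈ 22.0 kW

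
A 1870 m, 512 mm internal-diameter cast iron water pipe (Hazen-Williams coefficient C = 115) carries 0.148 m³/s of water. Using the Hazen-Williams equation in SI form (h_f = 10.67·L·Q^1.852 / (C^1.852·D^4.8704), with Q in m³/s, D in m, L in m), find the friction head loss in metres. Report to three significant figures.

h_f = 10.67·1870·0.148^1.852 / (115^1.852·0.512^4.8704) = 2.306 m

h_f ≈ 2.31 m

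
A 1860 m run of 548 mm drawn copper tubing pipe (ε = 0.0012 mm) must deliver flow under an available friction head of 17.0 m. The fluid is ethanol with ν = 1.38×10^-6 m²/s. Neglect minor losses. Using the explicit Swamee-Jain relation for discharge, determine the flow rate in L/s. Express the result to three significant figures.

Swamee-Jain (Type II): Q = -0.965·√(gD⁵h_f/L)·ln[ε/(3.7D) + √(3.17ν²L/(gD³h_f))]
√(gD⁵h_f/L) = √(9.81·0.548⁵·17.0/1860) = 0.06657
ε/(3.7D) = 5.92×10^-7; √(3.17ν²L/(gD³h_f)) = 2.02×10^-5
Q = -0.965·0.06657·ln(2.082×10^-5) = 0.6924 m³/s
Check: V = 2.94 m/s, Re = 1.17×10^6, f = 0.01137, h_f = 17.0 m ≈ 17.0 m ✓

Q ≈ 692 L/s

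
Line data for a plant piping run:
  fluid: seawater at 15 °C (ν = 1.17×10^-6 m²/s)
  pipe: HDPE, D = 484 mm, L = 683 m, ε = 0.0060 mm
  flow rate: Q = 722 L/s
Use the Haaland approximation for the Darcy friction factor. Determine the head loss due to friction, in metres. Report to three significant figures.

V = 4Q/(πD²) = 4·0.722/(π·0.484²) = 3.924 m/s
Re = VD/ν = 3.924·0.484/1.17×10^-6 = 1.62×10^6 → turbulent
ε/D = 0.0060/484 = 1.24×10^-5
Haaland: f = 0.01101
h_f = f(L/D)V²/(2g) = 0.01101·(683/0.484)·3.924²/(2·9.81) = 12.20 m

h_f ≈ 12.2 m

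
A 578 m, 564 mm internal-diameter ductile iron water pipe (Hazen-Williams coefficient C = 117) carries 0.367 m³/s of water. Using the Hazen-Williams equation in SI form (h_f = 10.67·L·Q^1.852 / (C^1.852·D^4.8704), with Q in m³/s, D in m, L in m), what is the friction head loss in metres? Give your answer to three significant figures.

h_f = 10.67·578·0.367^1.852 / (117^1.852·0.564^4.8704) = 2.317 m

h_f ≈ 2.32 m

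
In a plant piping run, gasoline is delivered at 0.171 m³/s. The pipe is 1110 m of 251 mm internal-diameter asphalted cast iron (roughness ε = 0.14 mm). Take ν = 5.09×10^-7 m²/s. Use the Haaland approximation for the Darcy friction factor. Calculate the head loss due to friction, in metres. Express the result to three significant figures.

V = 4Q/(πD²) = 4·0.171/(π·0.251²) = 3.456 m/s
Re = VD/ν = 3.456·0.251/5.09×10^-7 = 1.70×10^6 → turbulent
ε/D = 0.14/251 = 5.58×10^-4
Haaland: f = 0.01739
h_f = f(L/D)V²/(2g) = 0.01739·(1110/0.251)·3.456²/(2·9.81) = 46.82 m

h_f ≈ 46.8 m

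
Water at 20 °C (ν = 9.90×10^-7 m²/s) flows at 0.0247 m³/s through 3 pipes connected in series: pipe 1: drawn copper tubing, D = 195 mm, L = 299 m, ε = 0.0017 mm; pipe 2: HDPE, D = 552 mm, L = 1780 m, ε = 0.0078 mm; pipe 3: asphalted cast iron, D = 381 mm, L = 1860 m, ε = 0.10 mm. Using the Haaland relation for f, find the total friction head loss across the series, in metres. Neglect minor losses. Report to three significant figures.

Pipe 1: V = 0.8271 m/s, Re = 1.63×10^5, ε/D = 8.72×10^-6, f = 0.01618, h_1 = f(L/D)V²/2g = 0.8650 m
Pipe 2: V = 0.1032 m/s, Re = 5.75×10^4, ε/D = 1.41×10^-5, f = 0.02011, h_2 = f(L/D)V²/2g = 0.03521 m
Pipe 3: V = 0.2166 m/s, Re = 8.34×10^4, ε/D = 2.62×10^-4, f = 0.01960, h_3 = f(L/D)V²/2g = 0.2289 m
Series → Q common, losses add: H = Σh = 1.129 m

H ≈ 1.13 m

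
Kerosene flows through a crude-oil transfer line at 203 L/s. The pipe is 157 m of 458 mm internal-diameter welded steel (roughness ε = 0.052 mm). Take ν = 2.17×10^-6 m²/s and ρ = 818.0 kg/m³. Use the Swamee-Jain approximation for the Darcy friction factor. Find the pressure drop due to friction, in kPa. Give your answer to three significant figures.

Δp ≈ 3.38 kPa

V = 4Q/(πD²) = 4·0.203/(π·0.458²) = 1.232 m/s
Re = VD/ν = 1.232·0.458/2.17×10^-6 = 2.60×10^5 → turbulent
ε/D = 0.052/458 = 1.14×10^-4
Swamee-Jain: f = 0.01587
h_f = f(L/D)V²/(2g) = 0.01587·(157/0.458)·1.232²/(2·9.81) = 0.4211 m
Δp = ρg·h_f = 818.0·9.81·0.4211 = 3.379 kPa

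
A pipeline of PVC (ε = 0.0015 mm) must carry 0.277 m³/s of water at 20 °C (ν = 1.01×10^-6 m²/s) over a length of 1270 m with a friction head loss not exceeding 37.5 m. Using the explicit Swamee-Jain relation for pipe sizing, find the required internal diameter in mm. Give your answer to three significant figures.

D ≈ 304 mm

Swamee-Jain (Type III): D = 0.66·[ε^1.25·(LQ²/(gh_f))^4.75 + ν·Q^9.4·(L/(gh_f))^5.2]^0.04
LQ²/(gh_f) = 0.2649; L/(gh_f) = 3.452
Term 1 = ε^1.25·(…)^4.75 = 9.54×10^-11; Term 2 = ν·Q^9.4·(…)^5.2 = 3.65×10^-9
D = 0.66·(9.54×10^-11 + 3.65×10^-9)^0.04 = 0.3037 m = 304 mm
Check: V = 3.82 m/s, Re = 1.15×10^6, f = 0.01147, h_f = 35.8 m ≈ 37.5 m ✓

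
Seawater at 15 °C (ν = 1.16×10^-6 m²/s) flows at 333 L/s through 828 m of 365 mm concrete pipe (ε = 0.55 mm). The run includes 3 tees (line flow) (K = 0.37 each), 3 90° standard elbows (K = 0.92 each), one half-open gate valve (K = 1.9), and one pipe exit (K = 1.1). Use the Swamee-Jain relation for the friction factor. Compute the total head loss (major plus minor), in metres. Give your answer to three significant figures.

H_L ≈ 29.4 m

V = 4Q/(πD²) = 3.183 m/s; V²/2g = 0.5162 m
Re = 1.00×10^6, ε/D = 0.00151 → f = 0.02206 (Swamee-Jain)
Major: h_f = f(L/D)·V²/2g = 0.02206·2268·0.5162 = 25.83 m
Minor: ΣK = 6.87; h_m = ΣK·V²/2g = 3.546 m
Total H_L = 25.83 + 3.546 = 29.38 m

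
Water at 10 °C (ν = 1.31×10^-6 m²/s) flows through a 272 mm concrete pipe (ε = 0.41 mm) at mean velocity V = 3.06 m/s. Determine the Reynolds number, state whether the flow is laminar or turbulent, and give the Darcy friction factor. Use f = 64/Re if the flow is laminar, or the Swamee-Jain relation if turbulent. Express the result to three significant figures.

Re = VD/ν = 3.060·0.272/1.31×10^-6 = 6.35×10^5
Re > 4000 → turbulent; ε/D = 0.00151
Swamee-Jain: f = 0.02221

Re ≈ 6.35×10^5; turbulent; f ≈ 0.0222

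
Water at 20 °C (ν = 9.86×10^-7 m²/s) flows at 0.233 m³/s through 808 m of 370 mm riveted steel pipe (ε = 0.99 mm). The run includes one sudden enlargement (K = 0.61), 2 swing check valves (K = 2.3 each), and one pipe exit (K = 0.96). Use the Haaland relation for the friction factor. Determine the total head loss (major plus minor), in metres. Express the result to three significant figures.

V = 4Q/(πD²) = 2.167 m/s; V²/2g = 0.2393 m
Re = 8.13×10^5, ε/D = 0.00268 → f = 0.02556 (Haaland)
Major: h_f = f(L/D)·V²/2g = 0.02556·2184·0.2393 = 13.36 m
Minor: ΣK = 6.17; h_m = ΣK·V²/2g = 1.477 m
Total H_L = 13.36 + 1.477 = 14.84 m

H_L ≈ 14.8 m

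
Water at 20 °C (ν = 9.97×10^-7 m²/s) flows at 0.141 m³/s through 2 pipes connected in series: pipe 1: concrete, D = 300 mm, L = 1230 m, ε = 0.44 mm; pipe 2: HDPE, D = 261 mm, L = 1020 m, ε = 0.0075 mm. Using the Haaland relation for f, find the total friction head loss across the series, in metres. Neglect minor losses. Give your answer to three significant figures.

Pipe 1: V = 1.995 m/s, Re = 6.00×10^5, ε/D = 0.00147, f = 0.02198, h_1 = f(L/D)V²/2g = 18.28 m
Pipe 2: V = 2.635 m/s, Re = 6.90×10^5, ε/D = 2.87×10^-5, f = 0.01277, h_2 = f(L/D)V²/2g = 17.67 m
Series → Q common, losses add: H = Σh = 35.94 m

H ≈ 35.9 m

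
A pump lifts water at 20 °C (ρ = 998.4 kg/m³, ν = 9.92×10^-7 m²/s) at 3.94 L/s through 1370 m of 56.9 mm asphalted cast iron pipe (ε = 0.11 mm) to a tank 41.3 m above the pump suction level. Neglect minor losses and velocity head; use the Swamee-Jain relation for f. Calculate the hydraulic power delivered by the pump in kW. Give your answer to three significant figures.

V = 4Q/(πD²) = 1.549 m/s; Re = 8.89×10^4; ε/D = 0.00193; f = 0.02535
h_f = f(L/D)V²/2g = 74.70 m
Total head H = z + h_f = 41.3 + 74.70 = 116.0 m
P_hyd = ρgQH = 998.4·9.81·0.00394·116.0 = 4.476 kW

P_hyd ≈ 4.48 kW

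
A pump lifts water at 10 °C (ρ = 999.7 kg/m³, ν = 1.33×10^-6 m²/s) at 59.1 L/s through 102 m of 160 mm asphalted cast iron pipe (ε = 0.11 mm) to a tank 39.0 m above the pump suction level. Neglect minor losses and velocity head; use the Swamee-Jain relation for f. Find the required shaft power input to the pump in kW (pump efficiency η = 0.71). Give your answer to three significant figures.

V = 4Q/(πD²) = 2.939 m/s; Re = 3.54×10^5; ε/D = 6.87×10^-4; f = 0.01916
h_f = f(L/D)V²/2g = 5.378 m
Total head H = z + h_f = 39.0 + 5.378 = 44.38 m
P_hyd = ρgQH = 999.7·9.81·0.0591·44.38 = 25.72 kW
P_shaft = P_hyd/η = 25.72/0.71 = 36.23 kW

P_shaft ≈ 36.2 kW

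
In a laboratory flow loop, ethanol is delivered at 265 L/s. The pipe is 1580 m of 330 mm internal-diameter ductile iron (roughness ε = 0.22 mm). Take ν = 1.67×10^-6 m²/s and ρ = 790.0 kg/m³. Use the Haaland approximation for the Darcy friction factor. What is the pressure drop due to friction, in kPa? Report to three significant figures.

V = 4Q/(πD²) = 4·0.265/(π·0.330²) = 3.098 m/s
Re = VD/ν = 3.098·0.330/1.67×10^-6 = 6.12×10^5 → turbulent
ε/D = 0.22/330 = 6.67×10^-4
Haaland: f = 0.01844
h_f = f(L/D)V²/(2g) = 0.01844·(1580/0.330)·3.098²/(2·9.81) = 43.20 m
Δp = ρg·h_f = 790.0·9.81·43.20 = 334.8 kPa

Δp ≈ 335 kPa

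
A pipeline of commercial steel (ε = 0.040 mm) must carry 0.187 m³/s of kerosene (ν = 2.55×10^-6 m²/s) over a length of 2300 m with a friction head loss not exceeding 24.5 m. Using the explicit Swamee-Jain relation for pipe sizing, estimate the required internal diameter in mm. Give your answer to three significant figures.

D ≈ 340 mm

Swamee-Jain (Type III): D = 0.66·[ε^1.25·(LQ²/(gh_f))^4.75 + ν·Q^9.4·(L/(gh_f))^5.2]^0.04
LQ²/(gh_f) = 0.3346; L/(gh_f) = 9.570
Term 1 = ε^1.25·(…)^4.75 = 1.76×10^-8; Term 2 = ν·Q^9.4·(…)^5.2 = 4.60×10^-8
D = 0.66·(1.76×10^-8 + 4.60×10^-8)^0.04 = 0.3401 m = 340 mm
Check: V = 2.06 m/s, Re = 2.75×10^5, f = 0.01579, h_f = 23.0 m ≈ 24.5 m ✓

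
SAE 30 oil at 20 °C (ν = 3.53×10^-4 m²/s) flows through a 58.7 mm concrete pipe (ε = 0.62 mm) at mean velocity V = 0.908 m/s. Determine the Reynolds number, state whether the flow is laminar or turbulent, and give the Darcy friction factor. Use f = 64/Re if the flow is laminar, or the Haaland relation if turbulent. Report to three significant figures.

Re = VD/ν = 0.9080·0.0587/3.53×10^-4 = 151
Re < 2300 → laminar → f = 64/Re = 0.4239

Re ≈ 151; laminar; f = 64/Re ≈ 0.424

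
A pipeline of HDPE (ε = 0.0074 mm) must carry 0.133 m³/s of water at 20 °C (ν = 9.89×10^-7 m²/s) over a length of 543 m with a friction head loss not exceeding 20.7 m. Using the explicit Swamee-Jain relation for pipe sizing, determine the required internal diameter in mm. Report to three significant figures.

Swamee-Jain (Type III): D = 0.66·[ε^1.25·(LQ²/(gh_f))^4.75 + ν·Q^9.4·(L/(gh_f))^5.2]^0.04
LQ²/(gh_f) = 0.04730; L/(gh_f) = 2.674
Term 1 = ε^1.25·(…)^4.75 = 1.96×10^-13; Term 2 = ν·Q^9.4·(…)^5.2 = 9.56×10^-13
D = 0.66·(1.96×10^-13 + 9.56×10^-13)^0.04 = 0.2198 m = 220 mm
Check: V = 3.51 m/s, Re = 7.79×10^5, f = 0.01278, h_f = 19.8 m ≈ 20.7 m ✓

D ≈ 220 mm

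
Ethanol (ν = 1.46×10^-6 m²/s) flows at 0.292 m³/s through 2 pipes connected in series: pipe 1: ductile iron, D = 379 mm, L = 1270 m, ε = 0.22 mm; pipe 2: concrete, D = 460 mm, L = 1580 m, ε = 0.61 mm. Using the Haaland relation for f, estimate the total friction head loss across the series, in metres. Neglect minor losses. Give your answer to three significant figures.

H ≈ 32.1 m

Pipe 1: V = 2.588 m/s, Re = 6.72×10^5, ε/D = 5.80×10^-4, f = 0.01789, h_1 = f(L/D)V²/2g = 20.46 m
Pipe 2: V = 1.757 m/s, Re = 5.54×10^5, ε/D = 0.00133, f = 0.02149, h_2 = f(L/D)V²/2g = 11.61 m
Series → Q common, losses add: H = Σh = 32.08 m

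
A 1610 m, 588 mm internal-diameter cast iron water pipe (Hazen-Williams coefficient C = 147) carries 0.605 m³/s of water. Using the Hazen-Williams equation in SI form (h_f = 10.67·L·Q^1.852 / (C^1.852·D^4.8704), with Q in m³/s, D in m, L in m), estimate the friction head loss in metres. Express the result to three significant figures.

h_f = 10.67·1610·0.605^1.852 / (147^1.852·0.588^4.8704) = 8.713 m

h_f ≈ 8.71 m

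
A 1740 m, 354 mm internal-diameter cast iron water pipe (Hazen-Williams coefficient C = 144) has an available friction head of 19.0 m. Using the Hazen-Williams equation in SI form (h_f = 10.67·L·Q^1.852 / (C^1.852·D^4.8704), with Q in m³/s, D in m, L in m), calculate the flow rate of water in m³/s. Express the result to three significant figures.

Rearranging: Q = [h_f·C^1.852·D^4.8704 / (10.67·L)]^(1/1.852)
Q = [19.0·144^1.852·0.354^4.8704 / (10.67·1740)]^0.540 = 0.2280 m³/s

Q ≈ 0.228 m³/s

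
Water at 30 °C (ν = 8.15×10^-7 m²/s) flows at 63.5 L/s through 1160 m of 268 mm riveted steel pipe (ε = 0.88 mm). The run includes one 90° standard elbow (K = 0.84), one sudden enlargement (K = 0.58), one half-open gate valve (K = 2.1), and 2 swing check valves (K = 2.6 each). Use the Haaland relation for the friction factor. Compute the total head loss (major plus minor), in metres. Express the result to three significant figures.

V = 4Q/(πD²) = 1.126 m/s; V²/2g = 0.06458 m
Re = 3.70×10^5, ε/D = 0.00328 → f = 0.02721 (Haaland)
Major: h_f = f(L/D)·V²/2g = 0.02721·4328·0.06458 = 7.605 m
Minor: ΣK = 8.72; h_m = ΣK·V²/2g = 0.5632 m
Total H_L = 7.605 + 0.5632 = 8.168 m

H_L ≈ 8.17 m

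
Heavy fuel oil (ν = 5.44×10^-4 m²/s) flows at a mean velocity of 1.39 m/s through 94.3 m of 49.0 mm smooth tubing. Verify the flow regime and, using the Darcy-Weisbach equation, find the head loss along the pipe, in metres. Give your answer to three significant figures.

h_f ≈ 96.9 m

Re = VD/ν = 1.39·0.04900/5.44×10^-4 = 125 → laminar (Re < 2300)
f = 64/Re = 0.5112
h_f = f(L/D)V²/(2g) = 0.5112·(94.3/0.04900)·1.39²/(2·9.81) = 96.88 m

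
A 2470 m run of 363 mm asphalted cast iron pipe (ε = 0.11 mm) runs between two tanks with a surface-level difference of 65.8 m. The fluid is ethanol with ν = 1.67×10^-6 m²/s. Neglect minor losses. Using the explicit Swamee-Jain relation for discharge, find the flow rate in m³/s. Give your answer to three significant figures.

Swamee-Jain (Type II): Q = -0.965·√(gD⁵h_f/L)·ln[ε/(3.7D) + √(3.17ν²L/(gD³h_f))]
√(gD⁵h_f/L) = √(9.81·0.363⁵·65.8/2470) = 0.04058
ε/(3.7D) = 8.19×10^-5; √(3.17ν²L/(gD³h_f)) = 2.66×10^-5
Q = -0.965·0.04058·ln(1.085×10^-4) = 0.3575 m³/s
Check: V = 3.45 m/s, Re = 7.51×10^5, f = 0.01600, h_f = 66.2 m ≈ 65.8 m ✓

Q ≈ 0.358 m³/s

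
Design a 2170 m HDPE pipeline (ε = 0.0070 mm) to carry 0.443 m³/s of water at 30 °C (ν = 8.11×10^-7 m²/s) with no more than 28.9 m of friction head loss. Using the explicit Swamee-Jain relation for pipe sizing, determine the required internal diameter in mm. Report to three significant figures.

D ≈ 426 mm

Swamee-Jain (Type III): D = 0.66·[ε^1.25·(LQ²/(gh_f))^4.75 + ν·Q^9.4·(L/(gh_f))^5.2]^0.04
LQ²/(gh_f) = 1.502; L/(gh_f) = 7.654
Term 1 = ε^1.25·(…)^4.75 = 2.49×10^-6; Term 2 = ν·Q^9.4·(…)^5.2 = 1.52×10^-5
D = 0.66·(2.49×10^-6 + 1.52×10^-5)^0.04 = 0.4260 m = 426 mm
Check: V = 3.11 m/s, Re = 1.63×10^6, f = 0.01123, h_f = 28.2 m ≈ 28.9 m ✓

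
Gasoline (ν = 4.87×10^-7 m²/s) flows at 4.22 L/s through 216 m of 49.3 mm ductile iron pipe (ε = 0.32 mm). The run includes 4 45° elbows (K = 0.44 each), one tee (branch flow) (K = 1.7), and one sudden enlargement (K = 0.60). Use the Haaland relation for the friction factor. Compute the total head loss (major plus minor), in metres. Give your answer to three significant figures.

V = 4Q/(πD²) = 2.211 m/s; V²/2g = 0.2491 m
Re = 2.24×10^5, ε/D = 0.00649 → f = 0.03331 (Haaland)
Major: h_f = f(L/D)·V²/2g = 0.03331·4381·0.2491 = 36.35 m
Minor: ΣK = 4.06; h_m = ΣK·V²/2g = 1.011 m
Total H_L = 36.35 + 1.011 = 37.36 m

H_L ≈ 37.4 m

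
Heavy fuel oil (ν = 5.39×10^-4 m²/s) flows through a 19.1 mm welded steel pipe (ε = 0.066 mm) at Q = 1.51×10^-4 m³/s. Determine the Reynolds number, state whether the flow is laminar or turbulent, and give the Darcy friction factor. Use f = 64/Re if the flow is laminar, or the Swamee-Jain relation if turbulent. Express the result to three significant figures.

V = 4Q/(πD²) = 0.5270 m/s
Re = VD/ν = 0.5270·0.0191/5.39×10^-4 = 18.7
Re < 2300 → laminar → f = 64/Re = 3.427

Re ≈ 18.7; laminar; f = 64/Re ≈ 3.43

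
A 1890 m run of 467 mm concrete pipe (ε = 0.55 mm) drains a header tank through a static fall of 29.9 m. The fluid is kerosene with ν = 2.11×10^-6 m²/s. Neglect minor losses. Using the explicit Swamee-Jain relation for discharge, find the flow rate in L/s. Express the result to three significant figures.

Q ≈ 451 L/s

Swamee-Jain (Type II): Q = -0.965·√(gD⁵h_f/L)·ln[ε/(3.7D) + √(3.17ν²L/(gD³h_f))]
√(gD⁵h_f/L) = √(9.81·0.467⁵·29.9/1890) = 0.05871
ε/(3.7D) = 3.18×10^-4; √(3.17ν²L/(gD³h_f)) = 2.99×10^-5
Q = -0.965·0.05871·ln(3.482×10^-4) = 0.4512 m³/s
Check: V = 2.63 m/s, Re = 5.83×10^5, f = 0.02101, h_f = 30.1 m ≈ 29.9 m ✓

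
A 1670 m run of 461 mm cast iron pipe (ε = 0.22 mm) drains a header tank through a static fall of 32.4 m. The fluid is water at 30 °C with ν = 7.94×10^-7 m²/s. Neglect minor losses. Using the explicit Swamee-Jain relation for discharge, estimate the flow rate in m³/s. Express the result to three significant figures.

Q ≈ 0.539 m³/s

Swamee-Jain (Type II): Q = -0.965·√(gD⁵h_f/L)·ln[ε/(3.7D) + √(3.17ν²L/(gD³h_f))]
√(gD⁵h_f/L) = √(9.81·0.461⁵·32.4/1670) = 0.06295
ε/(3.7D) = 1.29×10^-4; √(3.17ν²L/(gD³h_f)) = 1.04×10^-5
Q = -0.965·0.06295·ln(1.393×10^-4) = 0.5394 m³/s
Check: V = 3.23 m/s, Re = 1.88×10^6, f = 0.01688, h_f = 32.6 m ≈ 32.4 m ✓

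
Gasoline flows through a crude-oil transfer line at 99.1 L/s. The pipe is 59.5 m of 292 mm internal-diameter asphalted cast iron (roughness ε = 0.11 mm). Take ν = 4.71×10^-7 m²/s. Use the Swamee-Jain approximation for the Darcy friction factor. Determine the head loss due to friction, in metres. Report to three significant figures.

h_f ≈ 0.374 m

V = 4Q/(πD²) = 4·0.0991/(π·0.292²) = 1.480 m/s
Re = VD/ν = 1.480·0.292/4.71×10^-7 = 9.17×10^5 → turbulent
ε/D = 0.11/292 = 3.77×10^-4
Swamee-Jain: f = 0.01645
h_f = f(L/D)V²/(2g) = 0.01645·(59.5/0.292)·1.480²/(2·9.81) = 0.3742 m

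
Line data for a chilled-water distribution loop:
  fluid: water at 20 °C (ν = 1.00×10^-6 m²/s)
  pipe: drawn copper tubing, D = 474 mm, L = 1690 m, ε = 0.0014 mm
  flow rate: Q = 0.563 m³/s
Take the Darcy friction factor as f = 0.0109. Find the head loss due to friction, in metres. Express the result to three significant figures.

h_f ≈ 20.2 m

V = 4Q/(πD²) = 4·0.563/(π·0.474²) = 3.191 m/s
h_f = f(L/D)V²/(2g) = 0.01090·(1690/0.474)·3.191²/(2·9.81) = 20.16 m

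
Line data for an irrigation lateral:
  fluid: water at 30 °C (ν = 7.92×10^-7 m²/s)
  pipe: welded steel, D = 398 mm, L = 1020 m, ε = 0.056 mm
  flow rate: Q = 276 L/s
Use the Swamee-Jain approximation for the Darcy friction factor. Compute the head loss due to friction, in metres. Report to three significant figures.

h_f ≈ 8.98 m

V = 4Q/(πD²) = 4·0.276/(π·0.398²) = 2.218 m/s
Re = VD/ν = 2.218·0.398/7.92×10^-7 = 1.11×10^6 → turbulent
ε/D = 0.056/398 = 1.41×10^-4
Swamee-Jain: f = 0.01397
h_f = f(L/D)V²/(2g) = 0.01397·(1020/0.398)·2.218²/(2·9.81) = 8.978 m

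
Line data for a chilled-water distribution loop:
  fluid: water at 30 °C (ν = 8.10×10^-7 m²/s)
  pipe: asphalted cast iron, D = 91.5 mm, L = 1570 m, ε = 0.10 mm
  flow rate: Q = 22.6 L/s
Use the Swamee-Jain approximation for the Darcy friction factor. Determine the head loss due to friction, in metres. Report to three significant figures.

V = 4Q/(πD²) = 4·0.0226/(π·0.0915²) = 3.437 m/s
Re = VD/ν = 3.437·0.0915/8.10×10^-7 = 3.88×10^5 → turbulent
ε/D = 0.10/91.5 = 0.00109
Swamee-Jain: f = 0.02092
h_f = f(L/D)V²/(2g) = 0.02092·(1570/0.0915)·3.437²/(2·9.81) = 216.1 m

h_f ≈ 216 m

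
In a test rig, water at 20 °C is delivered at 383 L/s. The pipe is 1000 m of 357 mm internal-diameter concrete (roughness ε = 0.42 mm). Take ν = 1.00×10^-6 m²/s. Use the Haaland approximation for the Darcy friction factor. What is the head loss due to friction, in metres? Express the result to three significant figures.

V = 4Q/(πD²) = 4·0.383/(π·0.357²) = 3.826 m/s
Re = VD/ν = 3.826·0.357/1.00×10^-6 = 1.37×10^6 → turbulent
ε/D = 0.42/357 = 0.00118
Haaland: f = 0.02065
h_f = f(L/D)V²/(2g) = 0.02065·(1000/0.357)·3.826²/(2·9.81) = 43.16 m

h_f ≈ 43.2 m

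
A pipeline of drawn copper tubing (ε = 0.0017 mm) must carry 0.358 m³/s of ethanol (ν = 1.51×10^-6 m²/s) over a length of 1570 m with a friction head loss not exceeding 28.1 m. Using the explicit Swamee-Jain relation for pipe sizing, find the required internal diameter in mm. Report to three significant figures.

D ≈ 377 mm

Swamee-Jain (Type III): D = 0.66·[ε^1.25·(LQ²/(gh_f))^4.75 + ν·Q^9.4·(L/(gh_f))^5.2]^0.04
LQ²/(gh_f) = 0.7299; L/(gh_f) = 5.695
Term 1 = ε^1.25·(…)^4.75 = 1.38×10^-8; Term 2 = ν·Q^9.4·(…)^5.2 = 8.21×10^-7
D = 0.66·(1.38×10^-8 + 8.21×10^-7)^0.04 = 0.3771 m = 377 mm
Check: V = 3.21 m/s, Re = 8.01×10^5, f = 0.01215, h_f = 26.5 m ≈ 28.1 m ✓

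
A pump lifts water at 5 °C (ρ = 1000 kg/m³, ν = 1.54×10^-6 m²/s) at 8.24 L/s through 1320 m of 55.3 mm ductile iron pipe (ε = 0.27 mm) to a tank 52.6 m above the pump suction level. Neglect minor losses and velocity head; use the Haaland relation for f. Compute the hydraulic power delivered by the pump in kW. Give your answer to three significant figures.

V = 4Q/(πD²) = 3.431 m/s; Re = 1.23×10^5; ε/D = 0.00488; f = 0.03091
h_f = f(L/D)V²/2g = 442.7 m
Total head H = z + h_f = 52.6 + 442.7 = 495.3 m
P_hyd = ρgQH = 1000·9.81·0.00824·495.3 = 40.04 kW

P_hyd ≈ 40.0 kW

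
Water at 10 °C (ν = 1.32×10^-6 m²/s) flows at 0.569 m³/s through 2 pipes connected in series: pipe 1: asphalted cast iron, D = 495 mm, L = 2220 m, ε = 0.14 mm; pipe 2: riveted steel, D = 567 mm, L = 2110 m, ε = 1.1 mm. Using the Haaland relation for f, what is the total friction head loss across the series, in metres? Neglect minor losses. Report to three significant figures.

Pipe 1: V = 2.957 m/s, Re = 1.11×10^6, ε/D = 2.83×10^-4, f = 0.01538, h_1 = f(L/D)V²/2g = 30.74 m
Pipe 2: V = 2.253 m/s, Re = 9.68×10^5, ε/D = 0.00194, f = 0.02345, h_2 = f(L/D)V²/2g = 22.59 m
Series → Q common, losses add: H = Σh = 53.33 m

H ≈ 53.3 m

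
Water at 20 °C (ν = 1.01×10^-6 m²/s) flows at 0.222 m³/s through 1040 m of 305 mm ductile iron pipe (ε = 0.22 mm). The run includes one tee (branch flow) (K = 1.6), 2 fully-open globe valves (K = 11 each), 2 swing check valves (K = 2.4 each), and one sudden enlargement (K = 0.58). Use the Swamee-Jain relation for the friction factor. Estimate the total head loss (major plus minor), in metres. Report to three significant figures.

H_L ≈ 43.6 m

V = 4Q/(πD²) = 3.039 m/s; V²/2g = 0.4706 m
Re = 9.18×10^5, ε/D = 7.21×10^-4 → f = 0.01868 (Swamee-Jain)
Major: h_f = f(L/D)·V²/2g = 0.01868·3410·0.4706 = 29.97 m
Minor: ΣK = 29.0; h_m = ΣK·V²/2g = 13.64 m
Total H_L = 29.97 + 13.64 = 43.61 m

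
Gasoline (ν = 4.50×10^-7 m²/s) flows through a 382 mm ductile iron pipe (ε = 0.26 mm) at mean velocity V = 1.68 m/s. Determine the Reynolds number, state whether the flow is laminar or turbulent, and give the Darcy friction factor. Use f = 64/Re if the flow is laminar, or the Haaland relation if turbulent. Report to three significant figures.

Re = VD/ν = 1.680·0.382/4.50×10^-7 = 1.43×10^6
Re > 4000 → turbulent; ε/D = 6.81×10^-4
Haaland: f = 0.01820

Re ≈ 1.43×10^6; turbulent; f ≈ 0.0182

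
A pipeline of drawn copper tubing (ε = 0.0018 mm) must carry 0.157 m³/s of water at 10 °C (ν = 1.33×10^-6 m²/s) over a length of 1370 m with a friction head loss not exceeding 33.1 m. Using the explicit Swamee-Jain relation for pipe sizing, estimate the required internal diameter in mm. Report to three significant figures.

Swamee-Jain (Type III): D = 0.66·[ε^1.25·(LQ²/(gh_f))^4.75 + ν·Q^9.4·(L/(gh_f))^5.2]^0.04
LQ²/(gh_f) = 0.1040; L/(gh_f) = 4.219
Term 1 = ε^1.25·(…)^4.75 = 1.41×10^-12; Term 2 = ν·Q^9.4·(…)^5.2 = 6.55×10^-11
D = 0.66·(1.41×10^-12 + 6.55×10^-11)^0.04 = 0.2586 m = 259 mm
Check: V = 2.99 m/s, Re = 5.81×10^5, f = 0.01287, h_f = 31.1 m ≈ 33.1 m ✓

D ≈ 259 mm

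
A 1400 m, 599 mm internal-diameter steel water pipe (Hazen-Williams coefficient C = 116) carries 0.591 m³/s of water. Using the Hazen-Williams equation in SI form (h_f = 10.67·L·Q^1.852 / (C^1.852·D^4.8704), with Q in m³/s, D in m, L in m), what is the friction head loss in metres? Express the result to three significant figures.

h_f = 10.67·1400·0.591^1.852 / (116^1.852·0.599^4.8704) = 10.28 m

h_f ≈ 10.3 m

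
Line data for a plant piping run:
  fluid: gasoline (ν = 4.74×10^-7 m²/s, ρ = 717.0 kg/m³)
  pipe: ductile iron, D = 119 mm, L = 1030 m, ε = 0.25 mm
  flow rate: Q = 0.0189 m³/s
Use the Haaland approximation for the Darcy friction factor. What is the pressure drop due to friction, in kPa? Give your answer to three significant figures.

V = 4Q/(πD²) = 4·0.0189/(π·0.119²) = 1.699 m/s
Re = VD/ν = 1.699·0.119/4.74×10^-7 = 4.27×10^5 → turbulent
ε/D = 0.25/119 = 0.00210
Haaland: f = 0.02414
h_f = f(L/D)V²/(2g) = 0.02414·(1030/0.119)·1.699²/(2·9.81) = 30.75 m
Δp = ρg·h_f = 717.0·9.81·30.75 = 216.3 kPa

Δp ≈ 216 kPa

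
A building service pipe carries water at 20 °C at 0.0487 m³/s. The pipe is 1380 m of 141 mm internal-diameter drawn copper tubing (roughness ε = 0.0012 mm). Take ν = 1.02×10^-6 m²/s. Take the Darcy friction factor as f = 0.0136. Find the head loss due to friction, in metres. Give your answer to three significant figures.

h_f ≈ 66.0 m

V = 4Q/(πD²) = 4·0.0487/(π·0.141²) = 3.119 m/s
h_f = f(L/D)V²/(2g) = 0.01360·(1380/0.141)·3.119²/(2·9.81) = 65.99 m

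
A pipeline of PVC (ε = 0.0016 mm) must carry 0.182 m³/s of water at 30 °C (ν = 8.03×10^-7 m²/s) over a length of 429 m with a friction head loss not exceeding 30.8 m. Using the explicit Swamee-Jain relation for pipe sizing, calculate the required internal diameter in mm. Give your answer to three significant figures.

Swamee-Jain (Type III): D = 0.66·[ε^1.25·(LQ²/(gh_f))^4.75 + ν·Q^9.4·(L/(gh_f))^5.2]^0.04
LQ²/(gh_f) = 0.04703; L/(gh_f) = 1.420
Term 1 = ε^1.25·(…)^4.75 = 2.81×10^-14; Term 2 = ν·Q^9.4·(…)^5.2 = 5.51×10^-13
D = 0.66·(2.81×10^-14 + 5.51×10^-13)^0.04 = 0.2138 m = 214 mm
Check: V = 5.07 m/s, Re = 1.35×10^6, f = 0.01127, h_f = 29.6 m ≈ 30.8 m ✓

D ≈ 214 mm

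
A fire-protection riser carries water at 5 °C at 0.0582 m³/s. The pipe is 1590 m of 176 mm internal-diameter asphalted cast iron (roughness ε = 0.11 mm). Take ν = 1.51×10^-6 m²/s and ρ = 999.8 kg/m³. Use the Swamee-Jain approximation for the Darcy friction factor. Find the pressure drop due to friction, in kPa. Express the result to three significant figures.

Δp ≈ 494 kPa

V = 4Q/(πD²) = 4·0.0582/(π·0.176²) = 2.392 m/s
Re = VD/ν = 2.392·0.176/1.51×10^-6 = 2.79×10^5 → turbulent
ε/D = 0.11/176 = 6.25×10^-4
Swamee-Jain: f = 0.01910
h_f = f(L/D)V²/(2g) = 0.01910·(1590/0.176)·2.392²/(2·9.81) = 50.33 m
Δp = ρg·h_f = 999.8·9.81·50.33 = 493.6 kPa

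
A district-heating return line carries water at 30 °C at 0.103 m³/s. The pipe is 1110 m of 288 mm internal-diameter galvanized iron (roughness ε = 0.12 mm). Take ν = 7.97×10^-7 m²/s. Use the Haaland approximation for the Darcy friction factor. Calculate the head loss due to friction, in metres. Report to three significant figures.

V = 4Q/(πD²) = 4·0.103/(π·0.288²) = 1.581 m/s
Re = VD/ν = 1.581·0.288/7.97×10^-7 = 5.71×10^5 → turbulent
ε/D = 0.12/288 = 4.17×10^-4
Haaland: f = 0.01691
h_f = f(L/D)V²/(2g) = 0.01691·(1110/0.288)·1.581²/(2·9.81) = 8.307 m

h_f ≈ 8.31 m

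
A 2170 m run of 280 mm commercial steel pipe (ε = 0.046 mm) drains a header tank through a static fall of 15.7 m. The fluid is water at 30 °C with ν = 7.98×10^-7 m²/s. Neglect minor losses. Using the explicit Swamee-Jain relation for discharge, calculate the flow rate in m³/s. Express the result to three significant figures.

Q ≈ 0.101 m³/s

Swamee-Jain (Type II): Q = -0.965·√(gD⁵h_f/L)·ln[ε/(3.7D) + √(3.17ν²L/(gD³h_f))]
√(gD⁵h_f/L) = √(9.81·0.280⁵·15.7/2170) = 0.01105
ε/(3.7D) = 4.44×10^-5; √(3.17ν²L/(gD³h_f)) = 3.60×10^-5
Q = -0.965·0.01105·ln(8.040×10^-5) = 0.1006 m³/s
Check: V = 1.63 m/s, Re = 5.73×10^5, f = 0.01498, h_f = 15.8 m ≈ 15.7 m ✓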